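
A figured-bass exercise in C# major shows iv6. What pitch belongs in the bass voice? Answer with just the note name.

iv in C# major has root F#; the chord is F#-A-C#.
The figure 6 means first inversion — the third is in the bass.

A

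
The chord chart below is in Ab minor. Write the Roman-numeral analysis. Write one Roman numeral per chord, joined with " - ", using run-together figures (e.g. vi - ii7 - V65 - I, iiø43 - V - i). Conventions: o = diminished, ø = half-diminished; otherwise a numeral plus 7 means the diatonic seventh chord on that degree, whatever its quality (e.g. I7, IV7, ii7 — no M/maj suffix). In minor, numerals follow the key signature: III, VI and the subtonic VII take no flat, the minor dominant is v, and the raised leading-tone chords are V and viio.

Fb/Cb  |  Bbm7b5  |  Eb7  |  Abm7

VI64 - iiø7 - V7 - i7

Fb/Cb has root Fb, degree 6 in Ab minor, so VI64.
Bbm7b5: half-diminished seventh chord on Bb = scale degree 2 → iiø7.
Eb7: root Eb is the dominant; dominant seventh chord there is V7.
Abm7: root Ab is the tonic; minor seventh chord there is i7.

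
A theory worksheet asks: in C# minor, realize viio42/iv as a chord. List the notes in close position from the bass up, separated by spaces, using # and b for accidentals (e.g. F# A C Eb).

D E# G# B

viio42/iv is a secondary leading-tone chord. The target iv is F# in C# minor; the applied chord is rooted a semitone below, on E#.
Building a fully diminished seventh chord on E# gives E#-G#-B-D.
With the 42 figure the chord is in third inversion; from the bass D upward in close position it reads D-E#-G#-B.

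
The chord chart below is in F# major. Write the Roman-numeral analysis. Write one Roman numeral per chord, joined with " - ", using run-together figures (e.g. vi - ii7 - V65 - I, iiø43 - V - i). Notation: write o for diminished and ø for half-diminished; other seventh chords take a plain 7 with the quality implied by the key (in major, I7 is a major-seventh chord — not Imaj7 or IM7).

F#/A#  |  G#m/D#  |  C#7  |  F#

I6 - ii64 - V7 - I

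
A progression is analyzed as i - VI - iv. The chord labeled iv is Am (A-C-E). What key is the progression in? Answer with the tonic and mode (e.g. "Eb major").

E minor

The chord Am is a minor triad rooted on A; its label is iv.
If A is scale degree 4 and the mode makes that degree carry a minor triad, the tonic is E and the mode is minor.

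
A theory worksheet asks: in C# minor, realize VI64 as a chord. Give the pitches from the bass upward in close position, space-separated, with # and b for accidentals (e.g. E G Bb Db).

In C# minor, the submediant is A, and the diatonic chord built there is a major triad.
Stacking thirds from A gives A-C#-E.
With the 64 figure the chord is in second inversion; from the bass E upward in close position it reads E-A-C#.

E A C#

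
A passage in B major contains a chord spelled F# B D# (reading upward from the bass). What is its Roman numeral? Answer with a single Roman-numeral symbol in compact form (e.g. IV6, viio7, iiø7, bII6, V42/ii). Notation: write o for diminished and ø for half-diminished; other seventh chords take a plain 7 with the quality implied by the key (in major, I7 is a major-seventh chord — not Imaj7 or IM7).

I64

Stacked in thirds the chord is B-D#-F#: a major triad on B.
In B major, B is the tonic; the diatonic major triad there is I.
With F# in the bass the chord is in second inversion, so the figured bass is 64.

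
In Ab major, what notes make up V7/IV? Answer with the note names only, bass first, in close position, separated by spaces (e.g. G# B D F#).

Ab C Eb Gb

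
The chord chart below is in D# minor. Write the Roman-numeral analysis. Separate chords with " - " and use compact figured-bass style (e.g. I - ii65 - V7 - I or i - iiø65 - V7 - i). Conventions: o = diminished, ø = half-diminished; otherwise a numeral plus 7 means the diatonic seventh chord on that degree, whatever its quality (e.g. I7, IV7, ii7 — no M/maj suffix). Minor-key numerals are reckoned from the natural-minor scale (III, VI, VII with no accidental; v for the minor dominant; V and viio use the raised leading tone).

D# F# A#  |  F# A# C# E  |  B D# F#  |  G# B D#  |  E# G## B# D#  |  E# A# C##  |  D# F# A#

i - V7/VI - VI - iv - V7/V - V64 - i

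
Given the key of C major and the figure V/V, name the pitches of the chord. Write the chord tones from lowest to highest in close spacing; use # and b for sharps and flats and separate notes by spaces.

D F# A

V/V is a secondary dominant — the dominant triad of V. V in C major is G, so the applied chord's root is D, a perfect fifth above.
Building a major triad on D gives D-F#-A.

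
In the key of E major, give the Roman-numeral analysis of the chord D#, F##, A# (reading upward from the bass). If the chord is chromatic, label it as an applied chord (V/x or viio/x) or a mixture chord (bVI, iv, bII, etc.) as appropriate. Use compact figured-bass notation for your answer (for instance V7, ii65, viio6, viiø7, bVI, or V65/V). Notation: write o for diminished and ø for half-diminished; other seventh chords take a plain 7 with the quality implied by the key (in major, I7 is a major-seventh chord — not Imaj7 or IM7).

V/iii

The pitches D#-F##-A# form a major triad rooted on D#.
D# is not a diatonic chord root with this quality in E major, but it lies a perfect fifth above G# (iii), so the chord functions as an applied dominant of iii.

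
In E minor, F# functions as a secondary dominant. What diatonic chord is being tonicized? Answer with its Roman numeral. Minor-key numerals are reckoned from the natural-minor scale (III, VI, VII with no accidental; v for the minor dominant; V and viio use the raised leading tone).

The chord is a major triad on F#.
A dominant resolves down a perfect fifth: F# → B. In E minor, B is scale degree 5, i.e. V.

V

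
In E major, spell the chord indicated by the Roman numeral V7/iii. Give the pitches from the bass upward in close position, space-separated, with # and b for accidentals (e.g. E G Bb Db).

D# F## A# C#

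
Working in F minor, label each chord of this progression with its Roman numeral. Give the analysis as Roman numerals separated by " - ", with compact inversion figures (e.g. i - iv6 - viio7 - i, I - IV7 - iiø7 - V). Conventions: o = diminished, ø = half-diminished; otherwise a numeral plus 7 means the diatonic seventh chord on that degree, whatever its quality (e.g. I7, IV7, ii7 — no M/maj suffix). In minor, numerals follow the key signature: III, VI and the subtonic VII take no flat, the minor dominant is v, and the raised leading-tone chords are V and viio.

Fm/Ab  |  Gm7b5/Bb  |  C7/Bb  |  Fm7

i6 - iiø65 - V42 - i7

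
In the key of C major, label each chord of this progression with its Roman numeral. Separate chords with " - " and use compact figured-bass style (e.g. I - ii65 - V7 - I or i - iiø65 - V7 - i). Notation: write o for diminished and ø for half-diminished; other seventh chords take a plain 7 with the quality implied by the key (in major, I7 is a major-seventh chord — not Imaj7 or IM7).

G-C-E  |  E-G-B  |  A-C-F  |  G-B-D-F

I64 - iii - IV6 - V7

G-C-E: major triad on C = scale degree 1 → I64.
E-G-B: root E is the mediant; minor triad there is iii.
A-C-F has root F, degree 4 in C major, so IV6.
G-B-D-F: dominant seventh chord on G = scale degree 5 → V7.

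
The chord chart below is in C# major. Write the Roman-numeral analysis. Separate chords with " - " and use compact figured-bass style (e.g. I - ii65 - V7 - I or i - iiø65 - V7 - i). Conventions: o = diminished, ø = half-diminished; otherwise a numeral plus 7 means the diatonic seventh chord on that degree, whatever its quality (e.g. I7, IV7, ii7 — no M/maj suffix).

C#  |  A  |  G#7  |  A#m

C#: major triad on C# = scale degree 1 → I.
A: major triad on A — chromatic; bVI (borrowed from the parallel minor).
G#7 has root G#, degree 5 in C# major, so V7.
A#m: minor triad on A# = scale degree 6 → vi.

I - bVI - V7 - vi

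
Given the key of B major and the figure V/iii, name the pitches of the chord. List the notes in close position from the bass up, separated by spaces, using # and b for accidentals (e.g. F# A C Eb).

V/iii is a secondary dominant — the dominant triad of iii. iii in B major is D#, so the applied chord's root is A#, a perfect fifth above.
Building a major triad on A# gives A#-C##-E#.

A# C## E#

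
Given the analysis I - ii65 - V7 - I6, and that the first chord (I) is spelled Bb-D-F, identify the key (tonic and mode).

The chord Bb is a major triad rooted on Bb; its label is I.
If Bb is scale degree 1 and the mode makes that degree carry a major triad, the tonic is Bb and the mode is major.

Bb major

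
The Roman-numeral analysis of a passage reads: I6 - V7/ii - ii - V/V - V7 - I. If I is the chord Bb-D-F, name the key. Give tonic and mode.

Bb major

The chord Bb is a major triad rooted on Bb; its label is I.
If Bb is scale degree 1 and the mode makes that degree carry a major triad, the tonic is Bb and the mode is major.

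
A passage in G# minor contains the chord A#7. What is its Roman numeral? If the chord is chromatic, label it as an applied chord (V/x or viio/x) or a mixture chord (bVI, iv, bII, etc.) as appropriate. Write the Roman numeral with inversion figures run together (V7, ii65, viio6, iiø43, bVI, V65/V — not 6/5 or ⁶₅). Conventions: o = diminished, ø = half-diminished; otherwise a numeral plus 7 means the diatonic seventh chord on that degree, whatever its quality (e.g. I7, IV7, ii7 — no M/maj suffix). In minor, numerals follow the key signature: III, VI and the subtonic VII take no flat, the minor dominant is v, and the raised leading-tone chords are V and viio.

The pitches A#-C##-E#-G# form a dominant seventh chord rooted on A#.
A# is not a diatonic chord root with this quality in G# minor, but it lies a perfect fifth above D# (V), so the chord functions as an applied dominant of V.

V7/V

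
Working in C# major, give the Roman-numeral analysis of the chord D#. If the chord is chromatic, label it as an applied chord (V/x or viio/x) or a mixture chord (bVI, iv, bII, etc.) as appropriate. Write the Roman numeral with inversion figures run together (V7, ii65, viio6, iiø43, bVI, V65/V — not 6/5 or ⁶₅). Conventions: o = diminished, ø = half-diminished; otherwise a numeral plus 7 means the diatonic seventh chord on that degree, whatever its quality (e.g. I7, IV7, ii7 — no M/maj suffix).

V/V

The pitches D#-F##-A# form a major triad rooted on D#.
D# is not a diatonic chord root with this quality in C# major, but it lies a perfect fifth above G# (V), so the chord functions as an applied dominant of V.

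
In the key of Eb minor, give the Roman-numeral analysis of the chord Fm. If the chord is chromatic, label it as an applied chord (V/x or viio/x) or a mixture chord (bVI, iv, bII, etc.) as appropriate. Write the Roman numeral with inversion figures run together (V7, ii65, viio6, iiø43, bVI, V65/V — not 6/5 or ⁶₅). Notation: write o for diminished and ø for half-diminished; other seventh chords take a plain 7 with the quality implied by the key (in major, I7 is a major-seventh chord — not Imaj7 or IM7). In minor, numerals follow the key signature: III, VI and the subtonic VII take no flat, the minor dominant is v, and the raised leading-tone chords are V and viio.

The pitches F-Ab-C form a minor triad rooted on F.
F is the second degree of Eb minor. This is the minor supertonic, borrowed from the parallel major (the Dorian ii).

ii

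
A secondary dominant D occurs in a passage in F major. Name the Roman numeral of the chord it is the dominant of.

The chord is a major triad on D.
A dominant resolves down a perfect fifth: D → G. In F major, G is scale degree 2, i.e. ii.

ii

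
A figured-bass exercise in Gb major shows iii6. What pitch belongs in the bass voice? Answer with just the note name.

Db

iii in Gb major has root Bb; the chord is Bb-Db-F.
The figure 6 means first inversion — the third is in the bass.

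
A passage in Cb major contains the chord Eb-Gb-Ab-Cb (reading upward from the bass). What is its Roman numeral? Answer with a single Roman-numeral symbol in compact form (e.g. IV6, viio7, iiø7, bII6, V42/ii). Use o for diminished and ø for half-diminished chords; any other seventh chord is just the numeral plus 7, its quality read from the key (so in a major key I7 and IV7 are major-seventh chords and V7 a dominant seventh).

Stacked in thirds the chord is Ab-Cb-Eb-Gb: a minor seventh chord on Ab.
Ab is scale degree 6 in Cb major, and a minor seventh chord on that degree is written vi7.
With Eb in the bass the chord is in second inversion, so the figured bass is 43.

vi43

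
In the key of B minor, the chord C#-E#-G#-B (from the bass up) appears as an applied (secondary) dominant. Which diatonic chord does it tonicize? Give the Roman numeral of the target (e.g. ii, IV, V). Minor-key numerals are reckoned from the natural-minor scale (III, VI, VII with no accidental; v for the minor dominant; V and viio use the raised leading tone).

The chord is a dominant seventh chord on C#.
A dominant resolves down a perfect fifth: C# → F#. In B minor, F# is scale degree 5, i.e. V.

V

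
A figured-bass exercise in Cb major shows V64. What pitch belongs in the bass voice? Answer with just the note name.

V in Cb major has root Gb; the chord is Gb-Bb-Db.
The figure 64 means second inversion — the fifth is in the bass.

Db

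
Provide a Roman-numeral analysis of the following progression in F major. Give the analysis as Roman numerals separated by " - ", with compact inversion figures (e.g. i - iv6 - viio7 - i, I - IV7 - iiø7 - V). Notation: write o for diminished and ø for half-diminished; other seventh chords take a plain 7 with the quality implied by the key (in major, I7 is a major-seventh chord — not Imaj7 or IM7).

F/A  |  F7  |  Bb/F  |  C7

F/A: root F is the tonic; major triad there is I6.
F7 is the secondary dominant of IV (dominant seventh chord on F): V7/IV.
Bb/F: major triad on Bb = scale degree 4 → IV64.
C7: root C is the dominant; dominant seventh chord there is V7.

I6 - V7/IV - IV64 - V7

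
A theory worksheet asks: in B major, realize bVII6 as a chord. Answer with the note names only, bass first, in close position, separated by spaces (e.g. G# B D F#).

bVII6 is a major triad on the lowered seventh degree (the subtonic), borrowed from the parallel minor. In B major that root is A.
So the chord is A-C#-E.
With the 6 figure the chord is in first inversion; from the bass C# upward in close position it reads C#-E-A.

C# E A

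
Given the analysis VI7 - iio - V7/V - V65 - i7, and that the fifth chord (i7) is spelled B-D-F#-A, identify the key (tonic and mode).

The anchor chord is a minor seventh chord on B, labeled i7.
If B is scale degree 1 and the mode makes that degree carry a minor seventh chord, the tonic is B and the mode is minor.

B minor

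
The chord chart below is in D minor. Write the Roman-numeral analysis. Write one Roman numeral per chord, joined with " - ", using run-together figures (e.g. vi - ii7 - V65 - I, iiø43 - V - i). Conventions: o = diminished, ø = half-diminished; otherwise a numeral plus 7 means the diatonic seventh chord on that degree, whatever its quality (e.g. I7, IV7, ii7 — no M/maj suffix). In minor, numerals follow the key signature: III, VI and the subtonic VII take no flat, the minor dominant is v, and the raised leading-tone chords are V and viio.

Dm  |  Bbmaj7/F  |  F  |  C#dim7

i - VI43 - III - viio7

Dm: minor triad on D = scale degree 1 → i.
Bbmaj7/F: major seventh chord on Bb = scale degree 6 → VI43.
F: major triad on F = scale degree 3 → III.
C#dim7: root C# is the leading tone; fully diminished seventh chord there is viio7.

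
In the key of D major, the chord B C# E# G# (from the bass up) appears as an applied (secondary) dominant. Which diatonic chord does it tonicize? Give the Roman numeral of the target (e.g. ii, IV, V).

iii

The chord is a dominant seventh chord on C#.
A dominant resolves down a perfect fifth: C# → F#. In D major, F# is scale degree 3, i.e. iii.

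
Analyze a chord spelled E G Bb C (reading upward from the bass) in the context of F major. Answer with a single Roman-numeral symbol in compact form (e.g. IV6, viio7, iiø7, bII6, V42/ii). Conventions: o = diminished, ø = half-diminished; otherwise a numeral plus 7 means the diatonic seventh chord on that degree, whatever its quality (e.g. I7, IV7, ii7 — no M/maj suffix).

V65

Stacked in thirds the chord is C-E-G-Bb: a dominant seventh chord on C.
In F major, C is the dominant; the diatonic dominant seventh chord there is V7.
With E in the bass the chord is in first inversion, so the figured bass is 65.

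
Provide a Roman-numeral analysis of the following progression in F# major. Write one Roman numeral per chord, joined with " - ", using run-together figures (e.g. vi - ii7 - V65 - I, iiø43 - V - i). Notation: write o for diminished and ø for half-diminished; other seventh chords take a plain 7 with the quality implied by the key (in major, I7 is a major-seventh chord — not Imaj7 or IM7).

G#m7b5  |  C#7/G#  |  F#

G#m7b5: G# with this quality isn't in the key; it's iiø7, borrowed from the parallel minor.
C#7/G#: root C# is the dominant; dominant seventh chord there is V43.
F#: major triad on F# = scale degree 1 → I.

iiø7 - V43 - I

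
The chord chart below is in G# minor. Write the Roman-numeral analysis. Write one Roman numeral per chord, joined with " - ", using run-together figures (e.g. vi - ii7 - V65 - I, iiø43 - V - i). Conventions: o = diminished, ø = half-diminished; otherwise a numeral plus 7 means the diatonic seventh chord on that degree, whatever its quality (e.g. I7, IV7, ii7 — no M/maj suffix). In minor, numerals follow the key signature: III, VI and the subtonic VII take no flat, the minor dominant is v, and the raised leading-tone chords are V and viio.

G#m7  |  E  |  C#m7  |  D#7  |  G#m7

i7 - VI - iv7 - V7 - i7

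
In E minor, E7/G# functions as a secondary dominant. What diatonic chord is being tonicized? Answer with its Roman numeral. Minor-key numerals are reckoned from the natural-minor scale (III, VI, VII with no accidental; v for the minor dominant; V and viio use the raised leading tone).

The chord is a dominant seventh chord on E.
A dominant resolves down a perfect fifth: E → A. In E minor, A is scale degree 4, i.e. iv.

iv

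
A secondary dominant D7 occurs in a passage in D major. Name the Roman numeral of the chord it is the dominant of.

IV

The chord is a dominant seventh chord on D.
A dominant resolves down a perfect fifth: D → G. In D major, G is scale degree 4, i.e. IV.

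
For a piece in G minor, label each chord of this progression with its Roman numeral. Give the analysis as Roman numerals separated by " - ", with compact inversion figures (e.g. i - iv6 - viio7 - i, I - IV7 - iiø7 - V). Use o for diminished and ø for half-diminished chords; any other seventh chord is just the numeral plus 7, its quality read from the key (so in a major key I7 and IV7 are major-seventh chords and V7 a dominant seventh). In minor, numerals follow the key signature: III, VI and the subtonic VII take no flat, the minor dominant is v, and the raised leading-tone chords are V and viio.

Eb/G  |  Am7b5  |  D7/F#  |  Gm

VI6 - iiø7 - V65 - i

Eb/G has root Eb, degree 6 in G minor, so VI6.
Am7b5 has root A, degree 2 in G minor, so iiø7.
D7/F# has root D, degree 5 in G minor, so V65.
Gm: minor triad on G = scale degree 1 → i.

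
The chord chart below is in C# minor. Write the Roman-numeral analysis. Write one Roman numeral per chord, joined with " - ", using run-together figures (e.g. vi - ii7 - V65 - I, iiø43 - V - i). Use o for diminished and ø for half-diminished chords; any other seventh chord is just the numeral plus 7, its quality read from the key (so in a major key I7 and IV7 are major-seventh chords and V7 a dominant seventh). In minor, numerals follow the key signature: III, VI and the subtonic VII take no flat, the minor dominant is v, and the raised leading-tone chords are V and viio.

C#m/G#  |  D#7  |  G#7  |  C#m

C#m/G#: root C# is the tonic; minor triad there is i64.
D#7: chromatic; D# is V of V, so V7/V.
G#7: dominant seventh chord on G# = scale degree 5 → V7.
C#m: root C# is the tonic; minor triad there is i.

i64 - V7/V - V7 - i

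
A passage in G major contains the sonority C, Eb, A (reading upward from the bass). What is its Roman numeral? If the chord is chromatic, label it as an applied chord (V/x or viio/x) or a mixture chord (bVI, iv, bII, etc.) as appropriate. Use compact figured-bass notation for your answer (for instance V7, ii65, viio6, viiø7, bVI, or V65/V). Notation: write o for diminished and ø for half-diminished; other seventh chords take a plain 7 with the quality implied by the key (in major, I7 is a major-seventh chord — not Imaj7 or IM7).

Stacked in thirds the chord is A-C-Eb: a diminished triad on A.
A is the second degree of G major. This is the diminished supertonic triad, borrowed from the parallel minor.
With C in the bass the chord is in first inversion, so the figured bass is 6.

iio6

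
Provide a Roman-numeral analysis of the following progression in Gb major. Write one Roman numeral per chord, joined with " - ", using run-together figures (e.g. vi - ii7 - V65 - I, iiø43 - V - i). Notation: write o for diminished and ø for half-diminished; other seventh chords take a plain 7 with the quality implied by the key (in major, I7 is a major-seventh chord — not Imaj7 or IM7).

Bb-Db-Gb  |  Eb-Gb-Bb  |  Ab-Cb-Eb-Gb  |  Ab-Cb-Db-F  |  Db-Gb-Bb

I6 - vi - ii7 - V43 - I64

Bb-Db-Gb has root Gb, degree 1 in Gb major, so I6.
Eb-Gb-Bb: minor triad on Eb = scale degree 6 → vi.
Ab-Cb-Eb-Gb: minor seventh chord on Ab = scale degree 2 → ii7.
Ab-Cb-Db-F has root Db, degree 5 in Gb major, so V43.
Db-Gb-Bb has root Gb, degree 1 in Gb major, so I64.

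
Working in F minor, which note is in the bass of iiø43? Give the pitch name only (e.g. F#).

Db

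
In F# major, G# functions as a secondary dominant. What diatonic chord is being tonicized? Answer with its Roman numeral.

V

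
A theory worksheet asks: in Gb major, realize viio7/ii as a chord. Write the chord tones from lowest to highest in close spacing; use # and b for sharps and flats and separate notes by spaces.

G Bb Db Fb

The slash marks an applied leading-tone chord: viio of ii. In Gb major, ii is Ab, so the leading tone to it is G, a half step below.
Building a fully diminished seventh chord on G gives G-Bb-Db-Fb.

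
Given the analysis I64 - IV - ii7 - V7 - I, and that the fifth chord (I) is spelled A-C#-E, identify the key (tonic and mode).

The chord A is a major triad rooted on A; its label is I.
If A is scale degree 1 and the mode makes that degree carry a major triad, the tonic is A and the mode is major.

A major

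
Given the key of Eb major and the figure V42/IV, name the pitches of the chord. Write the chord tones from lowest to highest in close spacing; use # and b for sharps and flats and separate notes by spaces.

The slash means an applied dominant: we want the dominant of IV. In Eb major, IV is Ab major, and its dominant is built on Eb.
Building a dominant seventh chord on Eb gives Eb-G-Bb-Db.
The figured bass 42 indicates third inversion, placing the seventh (Db) in the bass: Db-Eb-G-Bb.

Db Eb G Bb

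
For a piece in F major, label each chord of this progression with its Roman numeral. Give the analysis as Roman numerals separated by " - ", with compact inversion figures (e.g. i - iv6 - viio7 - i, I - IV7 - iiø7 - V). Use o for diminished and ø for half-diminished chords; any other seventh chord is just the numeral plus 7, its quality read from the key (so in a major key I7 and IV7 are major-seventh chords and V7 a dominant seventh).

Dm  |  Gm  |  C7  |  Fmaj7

vi - ii - V7 - I7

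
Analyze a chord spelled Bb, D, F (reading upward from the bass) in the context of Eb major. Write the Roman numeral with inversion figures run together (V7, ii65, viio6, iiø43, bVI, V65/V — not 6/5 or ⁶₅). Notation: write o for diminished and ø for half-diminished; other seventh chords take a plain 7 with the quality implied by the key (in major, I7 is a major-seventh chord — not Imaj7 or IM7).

V

The pitches Bb-D-F form a major triad rooted on Bb.
In Eb major, Bb is the dominant; the diatonic major triad there is V.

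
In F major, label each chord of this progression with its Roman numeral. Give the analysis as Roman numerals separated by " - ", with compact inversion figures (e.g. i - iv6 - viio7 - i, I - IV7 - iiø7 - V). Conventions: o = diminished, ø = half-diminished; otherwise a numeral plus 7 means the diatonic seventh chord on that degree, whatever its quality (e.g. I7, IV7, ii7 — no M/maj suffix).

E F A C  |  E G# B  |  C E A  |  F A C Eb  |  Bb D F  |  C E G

E-F-A-C: root F is the tonic; major seventh chord there is I42.
E-G#-B: chromatic; E is V of iii, so V/iii.
C-E-A has root A, degree 3 in F major, so iii6.
F-A-C-Eb is the secondary dominant of IV (dominant seventh chord on F): V7/IV.
Bb-D-F: major triad on Bb = scale degree 4 → IV.
C-E-G: root C is the dominant; major triad there is V.

I42 - V/iii - iii6 - V7/IV - IV - V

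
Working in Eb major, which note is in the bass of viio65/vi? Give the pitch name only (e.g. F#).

The applied chord viio65/vi is rooted on B: B-D-F-Ab.
The figure 65 means first inversion — the third is in the bass.

D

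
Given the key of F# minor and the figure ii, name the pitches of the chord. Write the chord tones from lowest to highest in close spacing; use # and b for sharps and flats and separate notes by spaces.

G# B D#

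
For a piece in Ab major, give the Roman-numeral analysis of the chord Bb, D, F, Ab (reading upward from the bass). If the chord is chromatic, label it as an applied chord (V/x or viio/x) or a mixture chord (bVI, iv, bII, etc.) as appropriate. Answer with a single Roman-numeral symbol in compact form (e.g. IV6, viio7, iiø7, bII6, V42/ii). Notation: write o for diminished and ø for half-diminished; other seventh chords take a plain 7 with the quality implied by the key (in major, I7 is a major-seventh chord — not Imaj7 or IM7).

The pitches Bb-D-F-Ab form a dominant seventh chord rooted on Bb.
Bb is not a diatonic chord root with this quality in Ab major, but it lies a perfect fifth above Eb (V), so the chord functions as an applied dominant of V.

V7/V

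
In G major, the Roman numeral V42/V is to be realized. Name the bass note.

G

The applied chord V42/V is rooted on A: A-C#-E-G.
The figure 42 means third inversion — the seventh is in the bass.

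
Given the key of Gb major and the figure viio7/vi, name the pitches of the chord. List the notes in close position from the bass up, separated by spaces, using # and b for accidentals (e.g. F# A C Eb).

D F Ab Cb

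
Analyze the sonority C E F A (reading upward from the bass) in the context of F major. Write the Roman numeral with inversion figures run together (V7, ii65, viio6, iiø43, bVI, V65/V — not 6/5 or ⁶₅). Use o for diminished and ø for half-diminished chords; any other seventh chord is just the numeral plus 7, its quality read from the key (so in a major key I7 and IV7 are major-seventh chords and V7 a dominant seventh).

The pitches F-A-C-E form a major seventh chord rooted on F.
F is scale degree 1 in F major, and a major seventh chord on that degree is written I7.
With C in the bass the chord is in second inversion, so the figured bass is 43.

I43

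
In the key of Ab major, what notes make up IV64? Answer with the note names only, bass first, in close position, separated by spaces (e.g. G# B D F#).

Ab Db F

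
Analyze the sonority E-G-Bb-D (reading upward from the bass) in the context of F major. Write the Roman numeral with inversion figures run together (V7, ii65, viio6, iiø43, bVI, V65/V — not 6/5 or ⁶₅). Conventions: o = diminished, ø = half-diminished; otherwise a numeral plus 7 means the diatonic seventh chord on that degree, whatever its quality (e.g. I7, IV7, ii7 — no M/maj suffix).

viiø7

Stacked in thirds the chord is E-G-Bb-D: a half-diminished seventh chord on E.
E is scale degree 7 in F major, and a half-diminished seventh chord on that degree is written viiø7.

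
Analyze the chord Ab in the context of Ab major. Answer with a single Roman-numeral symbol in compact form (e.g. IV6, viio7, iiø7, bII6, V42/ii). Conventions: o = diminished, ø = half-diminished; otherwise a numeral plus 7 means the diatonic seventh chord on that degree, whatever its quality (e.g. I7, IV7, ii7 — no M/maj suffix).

I

Stacked in thirds the chord is Ab-C-Eb: a major triad on Ab.
In Ab major, Ab is the tonic; the diatonic major triad there is I.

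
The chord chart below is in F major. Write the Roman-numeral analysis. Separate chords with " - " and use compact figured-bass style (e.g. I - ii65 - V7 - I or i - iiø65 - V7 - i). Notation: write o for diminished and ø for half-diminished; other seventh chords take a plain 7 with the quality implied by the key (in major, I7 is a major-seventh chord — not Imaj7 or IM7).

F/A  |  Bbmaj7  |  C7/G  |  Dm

F/A: major triad on F = scale degree 1 → I6.
Bbmaj7 has root Bb, degree 4 in F major, so IV7.
C7/G: dominant seventh chord on C = scale degree 5 → V43.
Dm: root D is the submediant; minor triad there is vi.

I6 - IV7 - V43 - vi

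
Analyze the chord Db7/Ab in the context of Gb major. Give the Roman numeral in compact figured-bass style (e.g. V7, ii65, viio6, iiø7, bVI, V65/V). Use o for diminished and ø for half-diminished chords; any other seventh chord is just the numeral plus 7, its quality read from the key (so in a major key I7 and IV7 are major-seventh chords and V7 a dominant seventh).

V43

The pitches Db-F-Ab-Cb form a dominant seventh chord rooted on Db.
In Gb major, Db is the dominant; the diatonic dominant seventh chord there is V7.
With Ab in the bass the chord is in second inversion, so the figured bass is 43.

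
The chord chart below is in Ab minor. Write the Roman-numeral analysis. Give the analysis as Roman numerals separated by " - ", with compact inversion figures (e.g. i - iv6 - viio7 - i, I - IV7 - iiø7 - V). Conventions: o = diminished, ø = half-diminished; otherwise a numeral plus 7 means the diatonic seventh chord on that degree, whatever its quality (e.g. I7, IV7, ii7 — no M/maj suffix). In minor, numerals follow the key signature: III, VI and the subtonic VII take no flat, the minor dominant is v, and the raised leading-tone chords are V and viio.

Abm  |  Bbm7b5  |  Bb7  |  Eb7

Abm: minor triad on Ab = scale degree 1 → i.
Bbm7b5: root Bb is the supertonic; half-diminished seventh chord there is iiø7.
Bb7: chromatic; Bb is V of V, so V7/V.
Eb7: root Eb is the dominant; dominant seventh chord there is V7.

i - iiø7 - V7/V - V7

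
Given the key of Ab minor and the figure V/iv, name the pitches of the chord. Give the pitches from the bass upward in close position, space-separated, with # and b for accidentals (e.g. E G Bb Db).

V/iv is a secondary dominant — the dominant triad of iv. iv in Ab minor is Db, so the applied chord's root is Ab, a perfect fifth above.
Building a major triad on Ab gives Ab-C-Eb.

Ab C Eb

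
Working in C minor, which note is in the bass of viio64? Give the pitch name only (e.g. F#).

viio in C minor has root B; the chord is B-D-F.
The figure 64 means second inversion — the fifth is in the bass.

F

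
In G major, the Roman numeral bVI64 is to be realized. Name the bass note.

bVI in G major has root Eb; the chord is Eb-G-Bb.
The figure 64 means second inversion — the fifth is in the bass.

Bb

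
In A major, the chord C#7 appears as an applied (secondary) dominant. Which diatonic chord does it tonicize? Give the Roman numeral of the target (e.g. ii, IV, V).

The chord is a dominant seventh chord on C#.
A dominant resolves down a perfect fifth: C# → F#. In A major, F# is scale degree 6, i.e. vi.

vi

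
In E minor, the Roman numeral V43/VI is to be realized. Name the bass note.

D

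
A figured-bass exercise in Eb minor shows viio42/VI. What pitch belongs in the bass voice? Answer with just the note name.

Abb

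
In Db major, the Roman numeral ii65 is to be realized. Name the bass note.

ii in Db major has root Eb; the chord is Eb-Gb-Bb-Db.
The figure 65 means first inversion — the third is in the bass.

Gb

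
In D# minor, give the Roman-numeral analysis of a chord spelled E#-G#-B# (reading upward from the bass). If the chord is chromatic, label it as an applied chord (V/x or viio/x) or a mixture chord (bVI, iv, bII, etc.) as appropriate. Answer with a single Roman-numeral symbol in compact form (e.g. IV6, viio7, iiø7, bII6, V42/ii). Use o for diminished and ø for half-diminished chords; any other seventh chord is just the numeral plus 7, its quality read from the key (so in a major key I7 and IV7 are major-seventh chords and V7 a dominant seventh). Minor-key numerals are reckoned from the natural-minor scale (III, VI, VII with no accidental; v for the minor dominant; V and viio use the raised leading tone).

Stacked in thirds the chord is E#-G#-B#: a minor triad on E#.
E# is the second degree of D# minor. This is the minor supertonic, borrowed from the parallel major (the Dorian ii).

ii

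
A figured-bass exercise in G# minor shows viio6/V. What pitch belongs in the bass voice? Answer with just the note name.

The applied chord viio6/V is rooted on C##: C##-E#-G#.
The figure 6 means first inversion — the third is in the bass.

E#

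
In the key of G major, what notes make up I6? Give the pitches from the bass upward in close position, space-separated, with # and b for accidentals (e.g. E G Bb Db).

In G major, scale degree 1 is G, and the diatonic chord built there is a major triad.
Stacking thirds from G gives G-B-D.
With the 6 figure the chord is in first inversion; from the bass B upward in close position it reads B-D-G.

B D G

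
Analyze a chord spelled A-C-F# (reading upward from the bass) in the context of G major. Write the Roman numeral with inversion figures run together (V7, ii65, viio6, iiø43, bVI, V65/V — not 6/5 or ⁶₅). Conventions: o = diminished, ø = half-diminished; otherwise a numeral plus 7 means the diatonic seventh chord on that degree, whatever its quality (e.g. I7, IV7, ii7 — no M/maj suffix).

Stacked in thirds the chord is F#-A-C: a diminished triad on F#.
In G major, F# is the leading tone; the diatonic diminished triad there is viio.
With A in the bass the chord is in first inversion, so the figured bass is 6.

viio6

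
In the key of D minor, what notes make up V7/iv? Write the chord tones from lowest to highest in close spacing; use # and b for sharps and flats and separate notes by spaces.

D F# A C

The slash means an applied dominant: we want the dominant of iv. In D minor, iv is G minor, and its dominant is built on D.
Building a dominant seventh chord on D gives D-F#-A-C.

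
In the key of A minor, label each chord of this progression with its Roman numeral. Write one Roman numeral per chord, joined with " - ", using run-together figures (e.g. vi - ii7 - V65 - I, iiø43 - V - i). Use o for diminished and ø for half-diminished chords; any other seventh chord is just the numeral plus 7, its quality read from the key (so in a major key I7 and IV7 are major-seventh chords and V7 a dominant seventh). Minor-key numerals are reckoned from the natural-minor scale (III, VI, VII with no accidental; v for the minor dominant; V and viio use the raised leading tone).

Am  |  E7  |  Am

Am has root A, degree 1 in A minor, so i.
E7 has root E, degree 5 in A minor, so V7.
Am has root A, degree 1 in A minor, so i.

i - V7 - i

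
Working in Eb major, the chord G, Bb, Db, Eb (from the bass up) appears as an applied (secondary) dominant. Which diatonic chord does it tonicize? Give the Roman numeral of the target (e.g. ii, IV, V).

The chord is a dominant seventh chord on Eb.
A dominant resolves down a perfect fifth: Eb → Ab. In Eb major, Ab is scale degree 4, i.e. IV.

IV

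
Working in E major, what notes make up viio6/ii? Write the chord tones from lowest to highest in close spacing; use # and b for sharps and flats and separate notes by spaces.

G# B E#

The slash marks an applied leading-tone chord: viio of ii. In E major, ii is F#, so the leading tone to it is E#, a half step below.
Building a diminished triad on E# gives E#-G#-B.
With the 6 figure the chord is in first inversion; from the bass G# upward in close position it reads G#-B-E#.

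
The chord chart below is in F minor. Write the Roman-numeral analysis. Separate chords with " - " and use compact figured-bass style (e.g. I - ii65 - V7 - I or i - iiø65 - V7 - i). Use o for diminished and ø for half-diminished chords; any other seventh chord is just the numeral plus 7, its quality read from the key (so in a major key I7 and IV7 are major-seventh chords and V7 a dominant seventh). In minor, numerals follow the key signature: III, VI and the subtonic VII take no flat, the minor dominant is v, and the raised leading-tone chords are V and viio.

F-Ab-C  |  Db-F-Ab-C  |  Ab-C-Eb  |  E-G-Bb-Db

i - VI7 - III - viio7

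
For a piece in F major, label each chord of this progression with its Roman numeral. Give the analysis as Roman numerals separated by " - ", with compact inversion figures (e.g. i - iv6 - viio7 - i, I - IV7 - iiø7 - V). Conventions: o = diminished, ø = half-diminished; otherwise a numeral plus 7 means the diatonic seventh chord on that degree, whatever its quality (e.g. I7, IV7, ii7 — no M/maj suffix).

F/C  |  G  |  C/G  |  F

I64 - V/V - V64 - I

F/C: root F is the tonic; major triad there is I64.
G: a major triad on G, the applied dominant of V → V/V.
C/G: major triad on C = scale degree 5 → V64.
F: root F is the tonic; major triad there is I.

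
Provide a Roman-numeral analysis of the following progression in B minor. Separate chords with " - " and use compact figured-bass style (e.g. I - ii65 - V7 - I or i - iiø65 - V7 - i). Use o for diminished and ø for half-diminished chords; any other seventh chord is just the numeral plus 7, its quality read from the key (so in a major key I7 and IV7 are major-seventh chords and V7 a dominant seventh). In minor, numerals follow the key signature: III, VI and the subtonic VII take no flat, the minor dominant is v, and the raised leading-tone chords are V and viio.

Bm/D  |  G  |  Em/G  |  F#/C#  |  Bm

i6 - VI - iv6 - V64 - i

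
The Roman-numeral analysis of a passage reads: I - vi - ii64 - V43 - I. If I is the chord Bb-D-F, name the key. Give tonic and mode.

I is given as Bb-D-F — a major triad with root Bb.
If Bb is scale degree 1 and the mode makes that degree carry a major triad, the tonic is Bb and the mode is major.

Bb major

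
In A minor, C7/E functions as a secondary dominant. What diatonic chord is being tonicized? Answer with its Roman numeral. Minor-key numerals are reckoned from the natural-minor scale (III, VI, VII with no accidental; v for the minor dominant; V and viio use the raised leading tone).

The chord is a dominant seventh chord on C.
A dominant resolves down a perfect fifth: C → F. In A minor, F is scale degree 6, i.e. VI.

VI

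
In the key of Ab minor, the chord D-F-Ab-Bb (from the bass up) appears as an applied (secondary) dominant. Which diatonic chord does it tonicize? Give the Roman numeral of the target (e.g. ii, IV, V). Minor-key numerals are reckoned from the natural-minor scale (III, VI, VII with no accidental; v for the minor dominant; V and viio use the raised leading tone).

V

The chord is a dominant seventh chord on Bb.
A dominant resolves down a perfect fifth: Bb → Eb. In Ab minor, Eb is scale degree 5, i.e. V.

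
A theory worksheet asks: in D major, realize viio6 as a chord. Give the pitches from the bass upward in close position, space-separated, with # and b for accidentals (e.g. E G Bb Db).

In D major, scale degree 7 is C#, and the diatonic chord built there is a diminished triad.
Stacking thirds from C# gives C#-E-G.
The figured bass 6 indicates first inversion, placing the third (E) in the bass: E-G-C#.

E G C#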